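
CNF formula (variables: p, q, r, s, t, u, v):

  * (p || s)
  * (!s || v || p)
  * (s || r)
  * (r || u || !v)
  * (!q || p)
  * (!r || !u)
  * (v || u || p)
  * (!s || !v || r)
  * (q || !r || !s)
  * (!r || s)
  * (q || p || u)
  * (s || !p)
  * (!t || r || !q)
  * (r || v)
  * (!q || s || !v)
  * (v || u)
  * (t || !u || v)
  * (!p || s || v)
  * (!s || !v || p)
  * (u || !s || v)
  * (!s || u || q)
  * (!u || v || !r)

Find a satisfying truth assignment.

p = 1, q = 1, r = 1, s = 1, t = 0, u = 0, v = 1

Check each clause:
  1. (p || s) — p is true.
  2. (v || p || !s) — p is true.
  3. (r || s) — r is true.
  4. (r || u || !v) — r is true.
  5. (p || !q) — p is true.
  6. (!r || !u) — !u is true.
  7. (u || p || v) — p is true.
  8. (!v || !s || r) — r is true.
  9. (!r || !s || q) — q is true.
  10. (s || !r) — s is true.
  11. (u || p || q) — p is true.
  12. (!p || s) — s is true.
  13. (!t || r || !q) — r is true.
  14. (v || r) — r is true.
  15. (!q || !v || s) — s is true.
  16. (u || v) — v is true.
  17. (t || v || !u) — !u is true.
  18. (!p || s || v) — s is true.
  19. (p || !v || !s) — p is true.
  20. (u || !s || v) — v is true.
  21. (q || u || !s) — q is true.
  22. (!r || v || !u) — !u is true.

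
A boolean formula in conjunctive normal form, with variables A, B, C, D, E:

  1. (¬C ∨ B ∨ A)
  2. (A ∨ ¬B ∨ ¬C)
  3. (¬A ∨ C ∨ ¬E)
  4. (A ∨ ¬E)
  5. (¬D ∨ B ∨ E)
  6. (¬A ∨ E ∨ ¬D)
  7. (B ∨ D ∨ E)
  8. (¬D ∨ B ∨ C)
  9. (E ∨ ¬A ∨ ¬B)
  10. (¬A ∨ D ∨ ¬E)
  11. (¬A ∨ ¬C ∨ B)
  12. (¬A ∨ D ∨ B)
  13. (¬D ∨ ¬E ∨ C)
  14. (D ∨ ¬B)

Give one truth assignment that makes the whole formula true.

A=F  B=T  C=F  D=T  E=F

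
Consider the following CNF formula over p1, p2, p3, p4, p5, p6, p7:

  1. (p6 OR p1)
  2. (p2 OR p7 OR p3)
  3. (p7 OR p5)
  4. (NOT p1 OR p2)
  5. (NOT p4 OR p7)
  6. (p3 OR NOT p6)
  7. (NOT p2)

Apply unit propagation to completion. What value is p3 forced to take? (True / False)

(NOT p2) is a unit clause: p2 = False.
(NOT p1 OR p2): since p2 = False, the clause reduces to (NOT p1). p1 = False.
(p1 OR p6) with p1 = False leaves only p6, so p6 = True.
In (NOT p6 OR p3), NOT p6 is now false; p3 must hold, so p3 = True.

True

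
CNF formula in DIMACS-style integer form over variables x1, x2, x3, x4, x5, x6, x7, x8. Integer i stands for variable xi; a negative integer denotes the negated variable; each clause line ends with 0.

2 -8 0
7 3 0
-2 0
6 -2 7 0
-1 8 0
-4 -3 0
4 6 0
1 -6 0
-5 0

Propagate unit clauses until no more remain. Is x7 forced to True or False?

True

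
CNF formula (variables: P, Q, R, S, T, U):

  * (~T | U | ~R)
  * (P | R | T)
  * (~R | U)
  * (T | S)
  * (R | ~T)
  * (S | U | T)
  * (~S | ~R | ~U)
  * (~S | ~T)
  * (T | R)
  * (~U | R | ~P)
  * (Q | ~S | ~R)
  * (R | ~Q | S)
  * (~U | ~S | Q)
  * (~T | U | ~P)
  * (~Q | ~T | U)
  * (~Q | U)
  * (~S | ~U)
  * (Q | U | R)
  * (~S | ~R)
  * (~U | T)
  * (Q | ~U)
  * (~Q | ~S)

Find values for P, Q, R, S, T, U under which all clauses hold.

P = False, Q = True, R = True, S = False, T = True, U = True

Set P = False and propagate.
For the remaining variables, Q = True, R = True, S = False, T = True, U = True works.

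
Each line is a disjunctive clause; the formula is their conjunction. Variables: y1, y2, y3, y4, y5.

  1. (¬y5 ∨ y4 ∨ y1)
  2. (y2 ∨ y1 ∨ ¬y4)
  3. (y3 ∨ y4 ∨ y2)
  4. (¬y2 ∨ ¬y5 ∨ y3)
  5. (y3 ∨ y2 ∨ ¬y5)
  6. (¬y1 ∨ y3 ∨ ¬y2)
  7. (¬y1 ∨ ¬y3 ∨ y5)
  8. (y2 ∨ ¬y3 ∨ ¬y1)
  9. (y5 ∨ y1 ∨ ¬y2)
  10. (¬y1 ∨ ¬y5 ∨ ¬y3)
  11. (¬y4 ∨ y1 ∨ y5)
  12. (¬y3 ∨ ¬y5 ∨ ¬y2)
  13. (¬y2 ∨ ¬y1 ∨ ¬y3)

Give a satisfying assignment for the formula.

y1 = T  y2 = F  y3 = F  y4 = T  y5 = F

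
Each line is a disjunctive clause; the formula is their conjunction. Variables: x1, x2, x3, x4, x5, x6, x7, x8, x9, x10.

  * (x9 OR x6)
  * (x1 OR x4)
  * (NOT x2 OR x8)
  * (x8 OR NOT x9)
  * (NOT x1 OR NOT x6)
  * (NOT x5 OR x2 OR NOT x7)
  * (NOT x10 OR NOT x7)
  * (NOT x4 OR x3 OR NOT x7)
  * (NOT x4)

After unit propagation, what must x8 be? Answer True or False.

True

(NOT x4) is a unit clause: x4 = False.
In (x4 OR x1), x4 is now false; x1 must hold, so x1 = True.
(NOT x1 OR NOT x6) with x1 = True leaves only NOT x6, so x6 = False.
(x9 OR x6): since x6 = False, the clause reduces to (x9). x9 = True.
(x8 OR NOT x9): since x9 = True, the clause reduces to (x8). x8 = True.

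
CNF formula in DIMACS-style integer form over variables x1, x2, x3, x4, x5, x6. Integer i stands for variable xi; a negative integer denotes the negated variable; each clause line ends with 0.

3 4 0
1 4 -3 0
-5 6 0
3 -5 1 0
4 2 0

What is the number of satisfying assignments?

25

Case analysis on x3 and x4:
  x3=1, x4=1: x1, x2 free; 3 ways for (x5,x6) × 2^2 = 12.
  x3=1, x4=0: remaining (x1,x2,x5,x6) ∈ {(1,1,0,0); (1,1,0,1); (1,1,1,1)} — 3.
  x3=0, x4=1: x2 free; 5 ways for (x1,x5,x6) × 2^1 = 10.
  x3=0, x4=0: a clause becomes empty — 0.
Total: 12 + 3 + 10 + 0 = 25.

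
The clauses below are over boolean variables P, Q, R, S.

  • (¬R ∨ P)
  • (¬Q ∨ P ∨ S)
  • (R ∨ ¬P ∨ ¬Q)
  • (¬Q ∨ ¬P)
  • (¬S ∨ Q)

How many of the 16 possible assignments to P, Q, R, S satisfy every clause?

Satisfying assignments:
  P=F Q=F R=F S=F
  P=F Q=T R=F S=T
  P=T Q=F R=F S=F
  P=T Q=F R=T S=F
That's 4 in total.

4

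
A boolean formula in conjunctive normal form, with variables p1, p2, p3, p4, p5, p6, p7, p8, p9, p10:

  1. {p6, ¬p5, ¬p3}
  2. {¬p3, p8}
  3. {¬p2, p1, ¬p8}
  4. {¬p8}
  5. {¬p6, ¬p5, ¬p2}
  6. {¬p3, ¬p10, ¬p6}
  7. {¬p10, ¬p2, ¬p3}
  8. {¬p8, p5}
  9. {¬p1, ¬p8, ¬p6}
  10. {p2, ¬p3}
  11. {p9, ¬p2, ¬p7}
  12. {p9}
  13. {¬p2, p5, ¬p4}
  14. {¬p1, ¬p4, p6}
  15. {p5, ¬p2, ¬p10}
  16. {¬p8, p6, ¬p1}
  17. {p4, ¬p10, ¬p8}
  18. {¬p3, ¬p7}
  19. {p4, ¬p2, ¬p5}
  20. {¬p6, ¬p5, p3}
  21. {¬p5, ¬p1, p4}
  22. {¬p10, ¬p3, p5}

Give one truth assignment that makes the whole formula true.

p1=True  p2=True  p3=False  p4=False  p5=False  p6=True  p7=False  p8=False  p9=True  p10=False

(¬p8) is a unit clause, so p8 = False.
Unit propagation: (¬p3) forces p3 = False.
Unit propagation: (p9) forces p9 = True.
Pure literal: p10 appears only negated; assign p10 = False.
Branch on p1: take p1 = True.
Set p2 = True and propagate.
Set p4 = False and propagate.
  then p5 is forced to False.
p6, p7 are now unconstrained; take p6 = True, p7 = False.
Check each clause:
  1. {¬p5, p6, ¬p3} — ¬p5 is true.
  2. {p8, ¬p3} — ¬p3 is true.
  3. {¬p2, ¬p8, p1} — ¬p8 is true.
  4. {¬p8} — ¬p8 is true.
  5. {¬p5, ¬p6, ¬p2} — ¬p5 is true.
  6. {¬p10, ¬p6, ¬p3} — ¬p3 is true.
  7. {¬p2, ¬p10, ¬p3} — ¬p3 is true.
  8. {p5, ¬p8} — ¬p8 is true.
  9. {¬p8, ¬p6, ¬p1} — ¬p8 is true.
  10. {p2, ¬p3} — p2 is true.
  11. {p9, ¬p7, ¬p2} — p9 is true.
  12. {p9} — p9 is true.
  13. {¬p4, ¬p2, p5} — ¬p4 is true.
  14. {p6, ¬p1, ¬p4} — ¬p4 is true.
  15. {¬p10, ¬p2, p5} — ¬p10 is true.
  16. {¬p8, p6, ¬p1} — ¬p8 is true.
  17. {p4, ¬p8, ¬p10} — ¬p8 is true.
  18. {¬p7, ¬p3} — ¬p7 is true.
  19. {¬p2, p4, ¬p5} — ¬p5 is true.
  20. {¬p5, p3, ¬p6} — ¬p5 is true.
  21. {¬p1, ¬p5, p4} — ¬p5 is true.
  22. {p5, ¬p3, ¬p10} — ¬p3 is true.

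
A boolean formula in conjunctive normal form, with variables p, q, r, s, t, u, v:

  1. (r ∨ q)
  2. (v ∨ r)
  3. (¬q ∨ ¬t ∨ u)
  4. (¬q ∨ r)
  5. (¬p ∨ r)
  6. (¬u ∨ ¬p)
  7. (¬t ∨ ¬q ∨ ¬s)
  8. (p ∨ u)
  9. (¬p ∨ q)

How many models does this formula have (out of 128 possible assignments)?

18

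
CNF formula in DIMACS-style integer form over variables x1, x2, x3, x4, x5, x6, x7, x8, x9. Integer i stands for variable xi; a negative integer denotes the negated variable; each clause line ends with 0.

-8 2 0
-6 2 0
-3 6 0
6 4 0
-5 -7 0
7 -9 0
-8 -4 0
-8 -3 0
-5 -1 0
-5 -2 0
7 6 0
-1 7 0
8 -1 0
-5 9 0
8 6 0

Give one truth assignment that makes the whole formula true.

x1=F, x2=T, x3=T, x4=T, x5=F, x6=T, x7=T, x8=F, x9=F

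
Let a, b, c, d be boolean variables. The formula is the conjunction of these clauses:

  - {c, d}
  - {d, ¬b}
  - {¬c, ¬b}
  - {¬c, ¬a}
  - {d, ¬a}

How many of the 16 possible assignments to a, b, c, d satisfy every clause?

The models are:
  a=0 b=0 c=0 d=1
  a=0 b=0 c=1 d=0
  a=0 b=0 c=1 d=1
  a=0 b=1 c=0 d=1
  a=1 b=0 c=0 d=1
  a=1 b=1 c=0 d=1
That's 6 in total.

6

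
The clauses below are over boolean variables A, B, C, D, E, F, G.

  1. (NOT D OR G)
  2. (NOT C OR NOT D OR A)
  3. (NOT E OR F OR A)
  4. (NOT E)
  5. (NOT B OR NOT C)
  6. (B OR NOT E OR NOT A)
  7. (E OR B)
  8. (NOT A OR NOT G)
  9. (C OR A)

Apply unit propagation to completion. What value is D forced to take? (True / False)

Unit clause (NOT E) sets E = False.
From (B OR E) and E = False: B = True.
(NOT C OR NOT B) with B = True leaves only NOT C, so C = False.
From (A OR C) and C = False: A = True.
From (NOT G OR NOT A) and A = True: G = False.
In (NOT D OR G), G is now false; NOT D must hold, so D = False.

False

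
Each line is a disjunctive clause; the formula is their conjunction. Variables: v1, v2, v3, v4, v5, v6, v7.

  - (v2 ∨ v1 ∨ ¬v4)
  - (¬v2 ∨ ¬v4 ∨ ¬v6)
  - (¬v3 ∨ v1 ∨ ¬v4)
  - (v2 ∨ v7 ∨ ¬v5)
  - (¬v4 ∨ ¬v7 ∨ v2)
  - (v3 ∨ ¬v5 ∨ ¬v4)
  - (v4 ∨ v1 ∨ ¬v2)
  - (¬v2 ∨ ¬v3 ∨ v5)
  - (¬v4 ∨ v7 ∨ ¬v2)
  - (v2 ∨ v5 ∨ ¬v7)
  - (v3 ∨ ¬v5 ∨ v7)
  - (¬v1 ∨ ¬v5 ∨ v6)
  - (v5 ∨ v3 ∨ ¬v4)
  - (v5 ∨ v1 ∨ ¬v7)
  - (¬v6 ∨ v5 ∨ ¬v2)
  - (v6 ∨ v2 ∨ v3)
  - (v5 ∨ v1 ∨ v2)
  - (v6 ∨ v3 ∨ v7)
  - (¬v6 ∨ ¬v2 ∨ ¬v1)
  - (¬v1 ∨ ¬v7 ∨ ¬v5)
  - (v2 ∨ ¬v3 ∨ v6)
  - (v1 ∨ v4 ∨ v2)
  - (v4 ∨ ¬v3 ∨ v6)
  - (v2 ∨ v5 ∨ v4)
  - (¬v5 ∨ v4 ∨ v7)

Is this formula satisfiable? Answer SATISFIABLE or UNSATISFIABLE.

Try v1 = True.
Set v2 = False and propagate.
The remaining clauses are satisfied by v3 = True, v4 = True, v5 = False, v6 = True, v7 = False.
So v1=True, v2=False, v3=True, v4=True, v5=False, v6=True, v7=False is a satisfying assignment.

SATISFIABLE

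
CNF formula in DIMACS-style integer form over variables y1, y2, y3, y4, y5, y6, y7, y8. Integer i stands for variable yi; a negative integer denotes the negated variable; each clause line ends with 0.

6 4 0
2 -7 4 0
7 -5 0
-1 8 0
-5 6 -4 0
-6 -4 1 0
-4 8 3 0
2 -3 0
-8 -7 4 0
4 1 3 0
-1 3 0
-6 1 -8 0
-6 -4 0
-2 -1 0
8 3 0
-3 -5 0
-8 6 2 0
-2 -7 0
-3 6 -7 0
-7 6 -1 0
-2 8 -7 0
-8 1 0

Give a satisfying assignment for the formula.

y1 = F, y2 = T, y3 = T, y4 = T, y5 = F, y6 = F, y7 = F, y8 = F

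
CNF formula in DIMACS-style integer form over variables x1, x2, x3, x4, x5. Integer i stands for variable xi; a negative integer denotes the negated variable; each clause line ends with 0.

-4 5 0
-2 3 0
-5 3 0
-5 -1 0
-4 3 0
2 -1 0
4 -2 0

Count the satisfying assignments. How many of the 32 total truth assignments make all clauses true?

5

Satisfying assignments:
  x1=0 x2=0 x3=0 x4=0 x5=0
  x1=0 x2=0 x3=1 x4=0 x5=0
  x1=0 x2=0 x3=1 x4=0 x5=1
  x1=0 x2=0 x3=1 x4=1 x5=1
  x1=0 x2=1 x3=1 x4=1 x5=1
That's 5 in total.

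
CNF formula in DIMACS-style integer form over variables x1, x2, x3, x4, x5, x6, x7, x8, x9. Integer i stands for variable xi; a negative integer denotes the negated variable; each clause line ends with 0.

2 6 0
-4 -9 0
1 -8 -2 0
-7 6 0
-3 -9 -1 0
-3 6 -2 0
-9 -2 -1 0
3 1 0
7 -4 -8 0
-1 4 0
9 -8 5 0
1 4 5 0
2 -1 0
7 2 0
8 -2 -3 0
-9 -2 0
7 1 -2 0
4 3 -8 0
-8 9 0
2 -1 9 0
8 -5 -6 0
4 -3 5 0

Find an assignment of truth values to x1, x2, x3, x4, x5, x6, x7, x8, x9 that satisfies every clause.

x1 = T, x2 = T, x3 = F, x4 = T, x5 = T, x6 = F, x7 = F, x8 = F, x9 = F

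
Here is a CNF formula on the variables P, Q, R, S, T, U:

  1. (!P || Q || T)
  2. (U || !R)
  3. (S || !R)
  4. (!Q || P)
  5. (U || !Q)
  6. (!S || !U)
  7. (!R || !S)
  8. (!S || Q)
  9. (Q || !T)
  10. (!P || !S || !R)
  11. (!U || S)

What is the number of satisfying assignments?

The models are:
  P=0 Q=0 R=0 S=0 T=0 U=0
Count: 1.

1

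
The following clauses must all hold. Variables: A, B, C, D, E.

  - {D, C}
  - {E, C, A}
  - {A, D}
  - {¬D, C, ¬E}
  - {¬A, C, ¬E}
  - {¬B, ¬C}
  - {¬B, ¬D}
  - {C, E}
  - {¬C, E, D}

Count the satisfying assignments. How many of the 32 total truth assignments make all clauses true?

5

Satisfying assignments:
  A=F B=F C=T D=T E=F
  A=F B=F C=T D=T E=T
  A=T B=F C=T D=F E=T
  A=T B=F C=T D=T E=F
  A=T B=F C=T D=T E=T
Count: 5.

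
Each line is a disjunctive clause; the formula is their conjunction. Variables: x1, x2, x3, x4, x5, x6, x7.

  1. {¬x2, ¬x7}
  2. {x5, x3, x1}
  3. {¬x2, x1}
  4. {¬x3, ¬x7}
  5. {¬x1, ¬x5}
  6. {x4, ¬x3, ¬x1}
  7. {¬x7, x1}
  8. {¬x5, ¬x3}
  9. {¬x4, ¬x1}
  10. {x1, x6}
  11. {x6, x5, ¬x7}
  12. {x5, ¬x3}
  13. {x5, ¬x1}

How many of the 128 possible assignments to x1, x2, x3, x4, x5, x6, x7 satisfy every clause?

2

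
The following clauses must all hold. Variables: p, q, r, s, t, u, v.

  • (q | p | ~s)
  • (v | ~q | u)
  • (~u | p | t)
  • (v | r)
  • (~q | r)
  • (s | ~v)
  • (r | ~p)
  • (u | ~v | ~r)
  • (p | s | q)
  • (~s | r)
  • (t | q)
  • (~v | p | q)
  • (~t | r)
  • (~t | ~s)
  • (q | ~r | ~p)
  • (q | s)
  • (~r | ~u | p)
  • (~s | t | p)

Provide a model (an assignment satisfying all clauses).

p=True  q=True  r=True  s=False  t=False  u=True  v=False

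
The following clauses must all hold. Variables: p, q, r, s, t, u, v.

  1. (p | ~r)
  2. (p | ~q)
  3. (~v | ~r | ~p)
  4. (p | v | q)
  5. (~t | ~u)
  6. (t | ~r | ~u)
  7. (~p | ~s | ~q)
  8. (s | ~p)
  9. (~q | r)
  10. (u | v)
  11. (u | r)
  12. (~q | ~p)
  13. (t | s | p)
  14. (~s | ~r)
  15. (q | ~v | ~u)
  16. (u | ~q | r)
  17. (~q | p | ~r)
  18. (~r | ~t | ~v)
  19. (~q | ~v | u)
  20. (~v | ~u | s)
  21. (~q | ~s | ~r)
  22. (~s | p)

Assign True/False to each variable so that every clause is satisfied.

Branch on p: take p = True.
  then s is forced to True.
  then q is forced to False.
  then r is forced to False.
  then u is forced to True.
  then t is forced to False.
  then v is forced to False.
Every clause has at least one true literal under this assignment.

p=True, q=False, r=False, s=True, t=False, u=True, v=False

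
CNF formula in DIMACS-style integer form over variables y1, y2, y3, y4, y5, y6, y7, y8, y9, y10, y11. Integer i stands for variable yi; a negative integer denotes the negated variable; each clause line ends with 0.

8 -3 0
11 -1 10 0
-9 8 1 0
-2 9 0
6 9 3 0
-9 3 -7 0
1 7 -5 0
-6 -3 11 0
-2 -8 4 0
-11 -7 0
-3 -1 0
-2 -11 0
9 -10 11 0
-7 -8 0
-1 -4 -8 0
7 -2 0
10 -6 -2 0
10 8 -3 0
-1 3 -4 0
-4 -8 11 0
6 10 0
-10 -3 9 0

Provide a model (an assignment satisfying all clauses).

y1=F, y2=F, y3=F, y4=T, y5=F, y6=T, y7=F, y8=F, y9=F, y10=F, y11=F

Check each clause:
  1. (y8 | ~y3) — ~y3 is true.
  2. (y10 | ~y1 | y11) — ~y1 is true.
  3. (~y9 | y8 | y1) — ~y9 is true.
  4. (~y2 | y9) — ~y2 is true.
  5. (y3 | y9 | y6) — y6 is true.
  6. (~y7 | y3 | ~y9) — ~y7 is true.
  7. (y1 | y7 | ~y5) — ~y5 is true.
  8. (~y3 | ~y6 | y11) — ~y3 is true.
  9. (~y2 | y4 | ~y8) — ~y8 is true.
  10. (~y11 | ~y7) — ~y7 is true.
  11. (~y3 | ~y1) — ~y3 is true.
  12. (~y2 | ~y11) — ~y11 is true.
  13. (y9 | ~y10 | y11) — ~y10 is true.
  14. (~y7 | ~y8) — ~y8 is true.
  15. (~y1 | ~y4 | ~y8) — ~y8 is true.
  16. (~y2 | y7) — ~y2 is true.
  17. (~y6 | ~y2 | y10) — ~y2 is true.
  18. (~y3 | y8 | y10) — ~y3 is true.
  19. (y3 | ~y1 | ~y4) — ~y1 is true.
  20. (~y4 | ~y8 | y11) — ~y8 is true.
  21. (y6 | y10) — y6 is true.
  22. (~y3 | y9 | ~y10) — ~y3 is true.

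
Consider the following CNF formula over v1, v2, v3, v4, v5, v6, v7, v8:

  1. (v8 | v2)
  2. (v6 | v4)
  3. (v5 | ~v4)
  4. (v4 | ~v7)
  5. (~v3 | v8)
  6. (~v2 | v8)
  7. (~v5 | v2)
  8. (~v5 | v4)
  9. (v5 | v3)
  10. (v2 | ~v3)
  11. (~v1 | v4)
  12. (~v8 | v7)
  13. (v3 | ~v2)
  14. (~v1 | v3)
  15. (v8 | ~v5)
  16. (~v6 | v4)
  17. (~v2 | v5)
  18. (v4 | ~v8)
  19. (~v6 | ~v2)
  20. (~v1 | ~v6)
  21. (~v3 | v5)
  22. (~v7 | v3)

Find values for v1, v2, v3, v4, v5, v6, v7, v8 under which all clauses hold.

v1=False, v2=True, v3=True, v4=True, v5=True, v6=False, v7=True, v8=True

Check each clause:
  1. (v8 | v2) — v8 is true.
  2. (v6 | v4) — v4 is true.
  3. (v5 | ~v4) — v5 is true.
  4. (~v7 | v4) — v4 is true.
  5. (v8 | ~v3) — v8 is true.
  6. (~v2 | v8) — v8 is true.
  7. (~v5 | v2) — v2 is true.
  8. (~v5 | v4) — v4 is true.
  9. (v3 | v5) — v3 is true.
  10. (~v3 | v2) — v2 is true.
  11. (v4 | ~v1) — v4 is true.
  12. (v7 | ~v8) — v7 is true.
  13. (~v2 | v3) — v3 is true.
  14. (~v1 | v3) — v3 is true.
  15. (v8 | ~v5) — v8 is true.
  16. (v4 | ~v6) — ~v6 is true.
  17. (~v2 | v5) — v5 is true.
  18. (v4 | ~v8) — v4 is true.
  19. (~v2 | ~v6) — ~v6 is true.
  20. (~v6 | ~v1) — ~v6 is true.
  21. (v5 | ~v3) — v5 is true.
  22. (~v7 | v3) — v3 is true.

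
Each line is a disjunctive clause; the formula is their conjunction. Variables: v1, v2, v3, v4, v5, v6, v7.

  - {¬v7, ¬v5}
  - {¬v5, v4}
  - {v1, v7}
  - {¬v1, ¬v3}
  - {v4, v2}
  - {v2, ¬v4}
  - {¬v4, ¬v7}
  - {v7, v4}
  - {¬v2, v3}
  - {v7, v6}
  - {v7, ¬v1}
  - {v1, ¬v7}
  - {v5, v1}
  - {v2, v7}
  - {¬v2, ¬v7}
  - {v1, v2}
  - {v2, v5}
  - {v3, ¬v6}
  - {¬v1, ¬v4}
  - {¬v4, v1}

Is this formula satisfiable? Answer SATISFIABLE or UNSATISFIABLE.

v7 = True:
  propagation gives v5=False, v4=False, v2=True; an empty clause results — contradiction.
v7 = False:
  propagation gives v1=True; an empty clause results — contradiction.
Every branch closes, so no satisfying assignment exists.

UNSATISFIABLE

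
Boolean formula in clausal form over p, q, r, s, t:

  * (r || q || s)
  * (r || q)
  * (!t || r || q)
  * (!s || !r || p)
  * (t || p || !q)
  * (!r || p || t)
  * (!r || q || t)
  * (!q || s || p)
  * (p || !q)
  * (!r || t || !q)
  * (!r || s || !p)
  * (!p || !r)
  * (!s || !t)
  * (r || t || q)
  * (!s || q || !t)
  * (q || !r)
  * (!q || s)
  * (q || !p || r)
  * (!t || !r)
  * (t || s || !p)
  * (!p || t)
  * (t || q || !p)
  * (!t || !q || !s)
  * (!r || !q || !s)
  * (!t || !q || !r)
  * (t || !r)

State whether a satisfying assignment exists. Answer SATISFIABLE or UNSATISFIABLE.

q = True:
  propagation gives p=True, r=False, s=True, t=False; an empty clause results — contradiction.
q = False:
  propagation gives r=True; an empty clause results — contradiction.
Every branch closes, so no satisfying assignment exists.

UNSATISFIABLE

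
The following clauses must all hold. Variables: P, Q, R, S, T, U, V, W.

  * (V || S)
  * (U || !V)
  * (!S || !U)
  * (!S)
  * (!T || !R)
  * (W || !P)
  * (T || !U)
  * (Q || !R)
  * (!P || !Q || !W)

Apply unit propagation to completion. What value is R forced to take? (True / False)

False

(!S) is a unit clause: S = False.
From (S || V) and S = False: V = True.
From (U || !V) and V = True: U = True.
(!U || T): since U = True, the clause reduces to (T). T = True.
(!T || !R): since T = True, the clause reduces to (!R). R = False.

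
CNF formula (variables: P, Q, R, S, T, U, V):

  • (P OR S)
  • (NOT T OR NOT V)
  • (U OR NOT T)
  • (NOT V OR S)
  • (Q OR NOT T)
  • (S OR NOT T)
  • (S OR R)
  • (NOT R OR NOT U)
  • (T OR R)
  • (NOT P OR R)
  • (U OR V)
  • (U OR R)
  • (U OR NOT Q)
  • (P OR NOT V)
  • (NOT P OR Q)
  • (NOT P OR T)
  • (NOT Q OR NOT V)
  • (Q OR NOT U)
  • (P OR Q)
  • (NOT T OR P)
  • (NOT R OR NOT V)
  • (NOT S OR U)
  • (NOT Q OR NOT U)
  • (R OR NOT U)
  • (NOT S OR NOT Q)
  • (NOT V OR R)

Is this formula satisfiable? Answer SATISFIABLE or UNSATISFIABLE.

UNSATISFIABLE

U = True:
  propagation gives R=False; an empty clause results — contradiction.
U = False:
  propagation gives T=False, R=True, V=True; an empty clause results — contradiction.
Every branch closes, so no satisfying assignment exists.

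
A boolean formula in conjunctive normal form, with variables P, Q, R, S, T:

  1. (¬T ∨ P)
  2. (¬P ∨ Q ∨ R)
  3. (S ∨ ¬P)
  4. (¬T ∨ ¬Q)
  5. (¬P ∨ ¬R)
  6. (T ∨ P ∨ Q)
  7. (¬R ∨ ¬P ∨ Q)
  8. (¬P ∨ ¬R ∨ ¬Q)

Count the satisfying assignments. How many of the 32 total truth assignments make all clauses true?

5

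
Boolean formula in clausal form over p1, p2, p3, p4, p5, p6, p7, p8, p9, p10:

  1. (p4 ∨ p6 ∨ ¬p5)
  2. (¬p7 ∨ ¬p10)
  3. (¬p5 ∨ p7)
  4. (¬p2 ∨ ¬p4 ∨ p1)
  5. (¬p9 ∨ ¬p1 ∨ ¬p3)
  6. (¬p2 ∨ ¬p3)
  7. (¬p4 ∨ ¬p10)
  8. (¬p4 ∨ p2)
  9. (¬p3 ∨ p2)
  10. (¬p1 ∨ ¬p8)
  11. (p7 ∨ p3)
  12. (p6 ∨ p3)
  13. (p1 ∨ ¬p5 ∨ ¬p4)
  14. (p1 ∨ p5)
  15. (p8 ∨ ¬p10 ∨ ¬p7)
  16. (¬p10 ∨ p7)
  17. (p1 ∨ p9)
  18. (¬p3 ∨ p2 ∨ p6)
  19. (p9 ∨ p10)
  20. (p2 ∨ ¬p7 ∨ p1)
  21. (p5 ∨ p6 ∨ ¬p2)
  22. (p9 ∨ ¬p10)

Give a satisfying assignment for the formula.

Pure literal: p6 appears only positively; assign p6 = True.
Set p1 = True and propagate.
  then p8 is forced to False.
Set p2 = False and propagate.
  then p4 is forced to False.
  then p3 is forced to False.
  then p7 is forced to True.
  then p10 is forced to False.
  then p9 is forced to True.
p5 is now unconstrained; take p5 = True.
Every clause has at least one true literal under this assignment.

p1=True, p2=False, p3=False, p4=False, p5=True, p6=True, p7=True, p8=False, p9=True, p10=False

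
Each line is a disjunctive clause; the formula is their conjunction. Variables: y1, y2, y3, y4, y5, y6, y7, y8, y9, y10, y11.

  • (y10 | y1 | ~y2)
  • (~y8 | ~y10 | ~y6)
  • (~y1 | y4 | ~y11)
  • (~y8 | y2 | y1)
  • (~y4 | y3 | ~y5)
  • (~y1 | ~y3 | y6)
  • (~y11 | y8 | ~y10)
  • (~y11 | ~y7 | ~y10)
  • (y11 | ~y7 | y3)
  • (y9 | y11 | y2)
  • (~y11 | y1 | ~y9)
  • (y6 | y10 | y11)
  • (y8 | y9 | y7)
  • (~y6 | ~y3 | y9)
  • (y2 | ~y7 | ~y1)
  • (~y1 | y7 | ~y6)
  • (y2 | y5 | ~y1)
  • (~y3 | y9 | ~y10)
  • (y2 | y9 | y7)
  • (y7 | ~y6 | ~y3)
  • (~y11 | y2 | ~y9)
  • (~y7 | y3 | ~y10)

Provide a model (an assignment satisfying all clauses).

y1=1  y2=1  y3=0  y4=1  y5=0  y6=0  y7=0  y8=1  y9=0  y10=0  y11=1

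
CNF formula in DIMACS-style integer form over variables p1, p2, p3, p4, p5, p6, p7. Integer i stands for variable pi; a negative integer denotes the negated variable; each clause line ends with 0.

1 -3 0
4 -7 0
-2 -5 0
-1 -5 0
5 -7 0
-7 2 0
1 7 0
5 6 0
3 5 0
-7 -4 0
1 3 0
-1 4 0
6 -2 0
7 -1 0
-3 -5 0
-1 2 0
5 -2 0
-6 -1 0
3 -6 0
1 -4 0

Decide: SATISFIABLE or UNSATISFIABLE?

p1 = True:
  propagation gives p5=False, p7=False; an empty clause results — contradiction.
p1 = False:
  propagation gives p3=False; an empty clause results — contradiction.
Every branch closes, so no satisfying assignment exists.

UNSATISFIABLE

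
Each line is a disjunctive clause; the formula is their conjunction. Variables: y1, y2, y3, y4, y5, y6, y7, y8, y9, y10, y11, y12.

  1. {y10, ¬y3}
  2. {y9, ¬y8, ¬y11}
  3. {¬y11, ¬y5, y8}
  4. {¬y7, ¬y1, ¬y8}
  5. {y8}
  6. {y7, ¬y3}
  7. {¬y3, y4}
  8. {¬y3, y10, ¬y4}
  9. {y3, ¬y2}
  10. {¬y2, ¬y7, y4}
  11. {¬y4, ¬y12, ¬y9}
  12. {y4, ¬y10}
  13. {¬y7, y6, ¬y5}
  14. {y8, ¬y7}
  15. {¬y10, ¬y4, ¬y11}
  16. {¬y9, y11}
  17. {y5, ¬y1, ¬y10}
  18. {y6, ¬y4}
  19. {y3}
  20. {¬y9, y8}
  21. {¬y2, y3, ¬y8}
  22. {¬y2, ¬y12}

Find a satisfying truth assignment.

The clause (y8) is unit: y8 must be True.
(y3) is a unit clause, so y3 = True.
(y10) is a unit clause, so y10 = True.
The clause (y7) is unit: y7 must be True.
Unit propagation: (¬y1) forces y1 = False.
Unit propagation: (y4) forces y4 = True.
Unit propagation: (¬y11) forces y11 = False.
Unit propagation: (¬y9) forces y9 = False.
The clause (y6) is unit: y6 must be True.
y2 occurs only negated in the remaining clauses — set y2 = False.
Pure literal: y12 appears only negated; assign y12 = False.
y5 is now unconstrained; take y5 = False.
Check each clause:
  1. {¬y3, y10} — y10 is true.
  2. {¬y11, ¬y8, y9} — ¬y11 is true.
  3. {¬y5, ¬y11, y8} — y8 is true.
  4. {¬y8, ¬y1, ¬y7} — ¬y1 is true.
  5. {y8} — y8 is true.
  6. {y7, ¬y3} — y7 is true.
  7. {¬y3, y4} — y4 is true.
  8. {¬y3, y10, ¬y4} — y10 is true.
  9. {y3, ¬y2} — y3 is true.
  10. {¬y7, y4, ¬y2} — y4 is true.
  11. {¬y9, ¬y12, ¬y4} — ¬y12 is true.
  12. {y4, ¬y10} — y4 is true.
  13. {y6, ¬y7, ¬y5} — ¬y5 is true.
  14. {¬y7, y8} — y8 is true.
  15. {¬y11, ¬y10, ¬y4} — ¬y11 is true.
  16. {¬y9, y11} — ¬y9 is true.
  17. {y5, ¬y10, ¬y1} — ¬y1 is true.
  18. {¬y4, y6} — y6 is true.
  19. {y3} — y3 is true.
  20. {¬y9, y8} — y8 is true.
  21. {¬y2, y3, ¬y8} — y3 is true.
  22. {¬y2, ¬y12} — ¬y12 is true.

y1 = 0, y2 = 0, y3 = 1, y4 = 1, y5 = 0, y6 = 1, y7 = 1, y8 = 1, y9 = 0, y10 = 1, y11 = 0, y12 = 0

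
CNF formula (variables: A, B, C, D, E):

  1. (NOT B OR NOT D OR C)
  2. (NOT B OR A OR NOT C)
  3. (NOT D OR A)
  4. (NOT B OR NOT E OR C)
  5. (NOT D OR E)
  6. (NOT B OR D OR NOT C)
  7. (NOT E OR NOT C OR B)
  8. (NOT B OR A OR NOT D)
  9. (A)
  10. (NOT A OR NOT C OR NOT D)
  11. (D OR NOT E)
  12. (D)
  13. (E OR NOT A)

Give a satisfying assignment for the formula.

A = T, B = F, C = F, D = T, E = T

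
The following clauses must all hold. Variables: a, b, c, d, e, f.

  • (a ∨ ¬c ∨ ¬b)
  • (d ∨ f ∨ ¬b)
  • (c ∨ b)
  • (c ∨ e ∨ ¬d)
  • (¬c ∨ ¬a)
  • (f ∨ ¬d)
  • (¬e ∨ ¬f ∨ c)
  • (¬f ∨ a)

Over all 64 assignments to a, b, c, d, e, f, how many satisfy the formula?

3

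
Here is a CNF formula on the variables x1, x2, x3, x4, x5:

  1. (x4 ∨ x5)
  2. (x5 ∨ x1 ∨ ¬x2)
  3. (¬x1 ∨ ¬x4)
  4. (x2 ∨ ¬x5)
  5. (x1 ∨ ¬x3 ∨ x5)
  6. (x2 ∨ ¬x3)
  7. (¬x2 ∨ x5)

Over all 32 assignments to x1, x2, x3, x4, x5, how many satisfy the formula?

7

The models are:
  x1=0 x2=0 x3=0 x4=1 x5=0
  x1=0 x2=1 x3=0 x4=0 x5=1
  x1=0 x2=1 x3=0 x4=1 x5=1
  x1=0 x2=1 x3=1 x4=0 x5=1
  x1=0 x2=1 x3=1 x4=1 x5=1
  x1=1 x2=1 x3=0 x4=0 x5=1
  x1=1 x2=1 x3=1 x4=0 x5=1
Count: 7.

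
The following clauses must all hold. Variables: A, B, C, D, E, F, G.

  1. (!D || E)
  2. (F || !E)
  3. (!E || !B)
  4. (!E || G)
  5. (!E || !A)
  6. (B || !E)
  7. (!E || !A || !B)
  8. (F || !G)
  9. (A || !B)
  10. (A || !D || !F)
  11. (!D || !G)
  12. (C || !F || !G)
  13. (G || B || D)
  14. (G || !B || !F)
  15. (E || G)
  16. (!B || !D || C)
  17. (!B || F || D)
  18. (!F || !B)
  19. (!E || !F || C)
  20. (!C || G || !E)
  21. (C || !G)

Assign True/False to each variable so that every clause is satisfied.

A=False, B=False, C=True, D=False, E=False, F=True, G=True

Branch on A: take A = False.
  then B is forced to False.
  then E is forced to False.
  then D is forced to False.
  then G is forced to True.
  then F is forced to True.
  then C is forced to True.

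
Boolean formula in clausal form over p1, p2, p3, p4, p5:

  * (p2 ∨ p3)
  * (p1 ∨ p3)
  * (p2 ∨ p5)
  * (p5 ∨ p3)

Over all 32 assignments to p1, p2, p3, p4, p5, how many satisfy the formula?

Case analysis on p3 and p2:
  p3=T, p2=T: p1, p4, p5 free → 2^3 = 8.
  p3=T, p2=F: remaining (p1,p4,p5) ∈ {(F,F,T); (F,T,T); (T,F,T); (T,T,T)} — 4.
  p3=F, p2=T: remaining (p1,p4,p5) ∈ {(T,F,T); (T,T,T)} — 2.
  p3=F, p2=F: a clause becomes empty — 0.
Total: 8 + 4 + 2 + 0 = 14.

14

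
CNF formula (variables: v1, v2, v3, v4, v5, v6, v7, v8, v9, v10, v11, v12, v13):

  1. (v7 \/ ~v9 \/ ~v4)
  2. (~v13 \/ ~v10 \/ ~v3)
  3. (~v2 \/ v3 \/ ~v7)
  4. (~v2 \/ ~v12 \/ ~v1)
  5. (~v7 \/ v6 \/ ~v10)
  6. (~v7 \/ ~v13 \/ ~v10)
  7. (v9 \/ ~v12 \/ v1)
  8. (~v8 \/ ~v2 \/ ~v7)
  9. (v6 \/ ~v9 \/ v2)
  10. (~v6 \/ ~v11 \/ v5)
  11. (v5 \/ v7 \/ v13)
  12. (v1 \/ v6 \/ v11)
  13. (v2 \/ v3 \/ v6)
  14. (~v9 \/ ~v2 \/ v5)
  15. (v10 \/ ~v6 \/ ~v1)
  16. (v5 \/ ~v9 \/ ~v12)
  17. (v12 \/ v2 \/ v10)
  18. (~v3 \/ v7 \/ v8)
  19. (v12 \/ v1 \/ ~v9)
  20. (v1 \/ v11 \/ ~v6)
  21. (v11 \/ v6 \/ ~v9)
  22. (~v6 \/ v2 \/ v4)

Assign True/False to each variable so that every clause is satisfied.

Try v1 = True.
Branch on v2: take v2 = True.
  then v12 is forced to False.
Set v3 = False and propagate.
  then v7 is forced to False.
For the remaining variables, v4 = True, v5 = False, v6 = True, v8 = True, v9 = False, v10 = True, v11 = False, v13 = True works.
Every clause has at least one true literal under this assignment.
Check each clause:
  1. (~v4 \/ v7 \/ ~v9) — ~v9 is true.
  2. (~v3 \/ ~v10 \/ ~v13) — ~v3 is true.
  3. (~v7 \/ v3 \/ ~v2) — ~v7 is true.
  4. (~v12 \/ ~v2 \/ ~v1) — ~v12 is true.
  5. (~v7 \/ ~v10 \/ v6) — ~v7 is true.
  6. (~v13 \/ ~v7 \/ ~v10) — ~v7 is true.
  7. (v9 \/ ~v12 \/ v1) — v1 is true.
  8. (~v2 \/ ~v8 \/ ~v7) — ~v7 is true.
  9. (v6 \/ v2 \/ ~v9) — v2 is true.
  10. (~v6 \/ ~v11 \/ v5) — ~v11 is true.
  11. (v5 \/ v7 \/ v13) — v13 is true.
  12. (v1 \/ v6 \/ v11) — v1 is true.
  13. (v6 \/ v2 \/ v3) — v2 is true.
  14. (v5 \/ ~v2 \/ ~v9) — ~v9 is true.
  15. (~v1 \/ ~v6 \/ v10) — v10 is true.
  16. (~v12 \/ v5 \/ ~v9) — ~v12 is true.
  17. (v12 \/ v2 \/ v10) — v2 is true.
  18. (v7 \/ ~v3 \/ v8) — v8 is true.
  19. (~v9 \/ v1 \/ v12) — v1 is true.
  20. (v1 \/ ~v6 \/ v11) — v1 is true.
  21. (~v9 \/ v11 \/ v6) — v6 is true.
  22. (v4 \/ v2 \/ ~v6) — v2 is true.

v1=True, v2=True, v3=False, v4=True, v5=False, v6=True, v7=False, v8=True, v9=False, v10=True, v11=False, v12=False, v13=True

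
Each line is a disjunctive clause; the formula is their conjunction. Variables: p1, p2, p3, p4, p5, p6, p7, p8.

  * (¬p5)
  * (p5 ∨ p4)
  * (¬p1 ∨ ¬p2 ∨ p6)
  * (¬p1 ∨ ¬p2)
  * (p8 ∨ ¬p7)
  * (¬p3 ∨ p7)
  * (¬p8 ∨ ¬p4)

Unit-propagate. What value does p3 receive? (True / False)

False

(¬p5) stands alone — p5 = False.
From (p4 ∨ p5) and p5 = False: p4 = True.
In (¬p8 ∨ ¬p4), ¬p4 is now false; ¬p8 must hold, so p8 = False.
(p8 ∨ ¬p7): since p8 = False, the clause reduces to (¬p7). p7 = False.
From (¬p3 ∨ p7) and p7 = False: p3 = False.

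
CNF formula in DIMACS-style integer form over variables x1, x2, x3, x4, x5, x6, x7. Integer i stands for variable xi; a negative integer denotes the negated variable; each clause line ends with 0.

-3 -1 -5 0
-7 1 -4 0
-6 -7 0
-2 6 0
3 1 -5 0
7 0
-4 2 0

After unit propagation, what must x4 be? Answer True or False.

(x7) is a unit clause: x7 = True.
From (¬x7 ∨ ¬x6) and x7 = True: x6 = False.
From (¬x2 ∨ x6) and x6 = False: x2 = False.
(x2 ∨ ¬x4) with x2 = False leaves only ¬x4, so x4 = False.

False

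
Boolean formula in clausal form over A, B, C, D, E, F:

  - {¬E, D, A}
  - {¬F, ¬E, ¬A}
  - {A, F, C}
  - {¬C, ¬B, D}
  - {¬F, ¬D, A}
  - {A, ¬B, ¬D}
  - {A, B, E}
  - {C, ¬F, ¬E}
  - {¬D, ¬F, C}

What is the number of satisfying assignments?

21

Split on A, then D.
  A=T, D=T: B free; 5 ways for (C,E,F) × 2^1 = 10.
  A=T, D=F: 9 of the 16 assignments to (B,C,E,F) work.
  A=F, D=T: remaining (B,C,E,F) ∈ {(F,T,T,F)} — 1.
  A=F, D=F: remaining (B,C,E,F) ∈ {(T,F,F,T)} — 1.
Total: 10 + 9 + 1 + 1 = 21.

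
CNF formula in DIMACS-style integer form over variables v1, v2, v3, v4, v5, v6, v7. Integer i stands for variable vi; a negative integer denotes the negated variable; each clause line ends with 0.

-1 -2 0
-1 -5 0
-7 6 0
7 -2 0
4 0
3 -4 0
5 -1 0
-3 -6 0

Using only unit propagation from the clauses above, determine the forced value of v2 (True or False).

False

(v4) is a unit clause: v4 = True.
In (v3 || !v4), !v4 is now false; v3 must hold, so v3 = True.
In (!v6 || !v3), !v3 is now false; !v6 must hold, so v6 = False.
In (!v7 || v6), v6 is now false; !v7 must hold, so v7 = False.
In (!v2 || v7), v7 is now false; !v2 must hold, so v2 = False.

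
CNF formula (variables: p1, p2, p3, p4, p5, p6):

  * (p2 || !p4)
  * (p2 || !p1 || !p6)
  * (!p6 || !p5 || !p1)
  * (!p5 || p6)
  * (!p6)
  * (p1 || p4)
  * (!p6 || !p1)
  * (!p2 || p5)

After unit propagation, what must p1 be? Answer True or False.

True

(!p6) is a unit clause: p6 = False.
(!p5 || p6) with p6 = False leaves only !p5, so p5 = False.
From (p5 || !p2) and p5 = False: p2 = False.
In (!p4 || p2), p2 is now false; !p4 must hold, so p4 = False.
(p4 || p1) with p4 = False leaves only p1, so p1 = True.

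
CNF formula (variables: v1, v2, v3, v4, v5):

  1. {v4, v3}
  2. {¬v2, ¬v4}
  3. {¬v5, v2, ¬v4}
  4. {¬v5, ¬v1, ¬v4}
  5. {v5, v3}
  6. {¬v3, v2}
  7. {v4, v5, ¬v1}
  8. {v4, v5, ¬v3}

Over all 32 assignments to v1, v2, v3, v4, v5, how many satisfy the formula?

The models are:
  v1=F v2=T v3=T v4=F v5=T
  v1=T v2=T v3=T v4=F v5=T
That's 2 in total.

2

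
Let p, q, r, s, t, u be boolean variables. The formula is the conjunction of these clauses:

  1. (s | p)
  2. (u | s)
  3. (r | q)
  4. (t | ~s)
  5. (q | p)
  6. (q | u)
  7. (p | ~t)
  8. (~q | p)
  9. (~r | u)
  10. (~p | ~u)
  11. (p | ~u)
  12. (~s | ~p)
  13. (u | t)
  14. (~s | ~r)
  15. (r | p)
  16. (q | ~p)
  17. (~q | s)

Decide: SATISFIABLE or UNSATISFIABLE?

UNSATISFIABLE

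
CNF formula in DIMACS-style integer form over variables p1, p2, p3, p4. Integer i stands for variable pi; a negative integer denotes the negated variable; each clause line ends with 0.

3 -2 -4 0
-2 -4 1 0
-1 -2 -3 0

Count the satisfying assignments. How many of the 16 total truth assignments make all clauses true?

11

Case analysis on p2 and p1:
  p2=T, p1=T: remaining (p3,p4) ∈ {(F,F)} — 1.
  p2=T, p1=F: remaining (p3,p4) ∈ {(F,F); (T,F)} — 2.
  p2=F, p1=T: remaining (p3,p4) ∈ {(F,F); (F,T); (T,F); (T,T)} — 4.
  p2=F, p1=F: remaining (p3,p4) ∈ {(F,F); (F,T); (T,F); (T,T)} — 4.
Total: 1 + 2 + 4 + 4 = 11.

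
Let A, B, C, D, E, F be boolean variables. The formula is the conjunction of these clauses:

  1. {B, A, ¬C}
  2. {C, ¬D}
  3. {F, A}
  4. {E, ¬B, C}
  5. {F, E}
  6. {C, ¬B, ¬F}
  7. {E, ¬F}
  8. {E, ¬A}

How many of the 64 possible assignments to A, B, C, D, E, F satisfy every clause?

14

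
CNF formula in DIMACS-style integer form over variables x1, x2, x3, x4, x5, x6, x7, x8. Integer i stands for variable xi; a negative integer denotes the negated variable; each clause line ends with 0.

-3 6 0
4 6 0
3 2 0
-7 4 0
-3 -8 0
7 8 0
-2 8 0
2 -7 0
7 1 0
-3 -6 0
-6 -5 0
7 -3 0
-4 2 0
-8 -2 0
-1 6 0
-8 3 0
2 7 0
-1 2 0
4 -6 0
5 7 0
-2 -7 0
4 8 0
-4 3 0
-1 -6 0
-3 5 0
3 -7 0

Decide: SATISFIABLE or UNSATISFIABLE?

UNSATISFIABLE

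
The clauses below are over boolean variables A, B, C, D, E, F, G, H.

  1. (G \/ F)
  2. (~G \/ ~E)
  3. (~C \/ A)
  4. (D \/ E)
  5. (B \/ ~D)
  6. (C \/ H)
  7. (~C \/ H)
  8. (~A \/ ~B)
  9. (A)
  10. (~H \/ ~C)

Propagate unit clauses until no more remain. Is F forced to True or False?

True

(A) stands alone — A = True.
In (~B \/ ~A), ~A is now false; ~B must hold, so B = False.
In (~D \/ B), B is now false; ~D must hold, so D = False.
From (D \/ E) and D = False: E = True.
From (~E \/ ~G) and E = True: G = False.
(F \/ G): since G = False, the clause reduces to (F). F = True.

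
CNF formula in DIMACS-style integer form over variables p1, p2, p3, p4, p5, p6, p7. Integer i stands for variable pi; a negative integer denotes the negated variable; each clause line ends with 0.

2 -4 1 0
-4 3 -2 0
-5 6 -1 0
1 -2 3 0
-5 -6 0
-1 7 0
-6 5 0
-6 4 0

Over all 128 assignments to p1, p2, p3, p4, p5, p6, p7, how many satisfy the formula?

23

Case analysis on p1 and p6:
  p1=T, p6=T: a clause becomes empty — 0.
  p1=T, p6=F: 7 of the 32 assignments to (p2,p3,p4,p5,p7) work.
  p1=F, p6=T: a clause becomes empty — 0.
  p1=F, p6=F: p5, p7 free; 4 ways for (p2,p3,p4) × 2^2 = 16.
Total: 0 + 7 + 0 + 16 = 23.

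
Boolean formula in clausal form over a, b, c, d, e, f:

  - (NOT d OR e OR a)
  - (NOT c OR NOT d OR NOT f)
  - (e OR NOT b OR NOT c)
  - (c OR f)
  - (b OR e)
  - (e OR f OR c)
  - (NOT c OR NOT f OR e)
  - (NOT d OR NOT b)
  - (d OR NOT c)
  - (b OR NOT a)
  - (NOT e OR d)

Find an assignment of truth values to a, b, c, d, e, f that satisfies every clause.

Set a = True and propagate.
  then b is forced to True.
  then d is forced to False.
  then c is forced to False.
  then f is forced to True.
  then e is forced to False.
Check each clause:
  1. (a OR e OR NOT d) — a is true.
  2. (NOT d OR NOT f OR NOT c) — NOT d is true.
  3. (NOT c OR e OR NOT b) — NOT c is true.
  4. (f OR c) — f is true.
  5. (b OR e) — b is true.
  6. (f OR e OR c) — f is true.
  7. (NOT c OR e OR NOT f) — NOT c is true.
  8. (NOT b OR NOT d) — NOT d is true.
  9. (NOT c OR d) — NOT c is true.
  10. (NOT a OR b) — b is true.
  11. (NOT e OR d) — NOT e is true.

a=True  b=True  c=False  d=False  e=False  f=True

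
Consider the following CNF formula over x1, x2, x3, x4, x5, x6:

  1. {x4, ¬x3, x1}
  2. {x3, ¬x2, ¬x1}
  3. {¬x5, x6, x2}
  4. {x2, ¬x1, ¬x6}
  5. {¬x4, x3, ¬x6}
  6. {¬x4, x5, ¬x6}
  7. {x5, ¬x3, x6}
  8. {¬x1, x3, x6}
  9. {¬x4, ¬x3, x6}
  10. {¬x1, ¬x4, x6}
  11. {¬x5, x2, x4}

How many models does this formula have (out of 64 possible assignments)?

15

Case analysis on x6 and x3:
  x6=1, x3=1: 5 of the 16 assignments to (x1,x2,x4,x5) work.
  x6=1, x3=0: remaining (x1,x2,x4,x5) ∈ {(0,0,0,0); (0,1,0,0); (0,1,0,1)} — 3.
  x6=0, x3=1: remaining (x1,x2,x4,x5) ∈ {(1,1,0,1)} — 1.
  x6=0, x3=0: x4 free; 3 ways for (x1,x2,x5) × 2^1 = 6.
Total: 5 + 3 + 1 + 6 = 15.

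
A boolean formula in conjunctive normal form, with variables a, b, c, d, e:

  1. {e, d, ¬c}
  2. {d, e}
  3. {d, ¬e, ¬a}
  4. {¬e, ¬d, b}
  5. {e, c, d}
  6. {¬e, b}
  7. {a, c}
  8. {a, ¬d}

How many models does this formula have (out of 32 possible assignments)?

Satisfying assignments:
  a=0 b=1 c=1 d=0 e=1
  a=1 b=0 c=0 d=1 e=0
  a=1 b=0 c=1 d=1 e=0
  a=1 b=1 c=0 d=1 e=0
  a=1 b=1 c=0 d=1 e=1
  a=1 b=1 c=1 d=1 e=0
  a=1 b=1 c=1 d=1 e=1
That's 7 in total.

7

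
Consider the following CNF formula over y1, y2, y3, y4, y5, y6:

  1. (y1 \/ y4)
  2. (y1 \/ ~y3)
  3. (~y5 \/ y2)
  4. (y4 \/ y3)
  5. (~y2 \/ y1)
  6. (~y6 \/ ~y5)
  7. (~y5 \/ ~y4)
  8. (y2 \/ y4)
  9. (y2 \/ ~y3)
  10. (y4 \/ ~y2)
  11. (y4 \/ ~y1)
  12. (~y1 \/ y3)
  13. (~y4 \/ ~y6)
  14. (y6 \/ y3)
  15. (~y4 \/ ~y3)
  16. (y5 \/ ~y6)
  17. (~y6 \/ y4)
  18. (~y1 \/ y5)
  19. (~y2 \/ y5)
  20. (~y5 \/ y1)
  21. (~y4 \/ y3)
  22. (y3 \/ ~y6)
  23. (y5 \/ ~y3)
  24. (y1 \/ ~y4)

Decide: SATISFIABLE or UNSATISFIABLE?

UNSATISFIABLE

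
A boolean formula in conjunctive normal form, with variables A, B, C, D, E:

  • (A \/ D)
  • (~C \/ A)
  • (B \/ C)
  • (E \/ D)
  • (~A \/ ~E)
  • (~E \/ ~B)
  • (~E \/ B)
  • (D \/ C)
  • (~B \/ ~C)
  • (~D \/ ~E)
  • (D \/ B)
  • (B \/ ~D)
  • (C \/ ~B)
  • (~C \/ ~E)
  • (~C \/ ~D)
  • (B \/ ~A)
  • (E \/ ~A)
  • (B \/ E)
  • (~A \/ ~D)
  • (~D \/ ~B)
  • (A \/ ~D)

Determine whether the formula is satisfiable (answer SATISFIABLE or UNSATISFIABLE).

UNSATISFIABLE

B = True:
  propagation gives E=False, D=True; an empty clause results — contradiction.
B = False:
  propagation gives C=True, A=True; an empty clause results — contradiction.
Every branch closes, so no satisfying assignment exists.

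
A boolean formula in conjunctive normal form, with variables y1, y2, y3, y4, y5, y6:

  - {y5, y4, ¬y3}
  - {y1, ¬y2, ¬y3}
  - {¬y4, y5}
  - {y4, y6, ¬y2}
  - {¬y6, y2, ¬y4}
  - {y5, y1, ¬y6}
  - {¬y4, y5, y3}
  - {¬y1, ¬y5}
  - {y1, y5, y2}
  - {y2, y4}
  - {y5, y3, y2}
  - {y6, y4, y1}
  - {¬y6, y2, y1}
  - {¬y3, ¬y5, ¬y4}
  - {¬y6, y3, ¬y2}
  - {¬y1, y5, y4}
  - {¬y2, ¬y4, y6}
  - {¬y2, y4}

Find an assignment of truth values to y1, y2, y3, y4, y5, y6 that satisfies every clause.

Try y1 = False.
Set y2 = False and propagate.
  then y5 is forced to True.
  then y4 is forced to True.
  then y6 is forced to False.
  then y3 is forced to False.

y1 = 0, y2 = 0, y3 = 0, y4 = 1, y5 = 1, y6 = 0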